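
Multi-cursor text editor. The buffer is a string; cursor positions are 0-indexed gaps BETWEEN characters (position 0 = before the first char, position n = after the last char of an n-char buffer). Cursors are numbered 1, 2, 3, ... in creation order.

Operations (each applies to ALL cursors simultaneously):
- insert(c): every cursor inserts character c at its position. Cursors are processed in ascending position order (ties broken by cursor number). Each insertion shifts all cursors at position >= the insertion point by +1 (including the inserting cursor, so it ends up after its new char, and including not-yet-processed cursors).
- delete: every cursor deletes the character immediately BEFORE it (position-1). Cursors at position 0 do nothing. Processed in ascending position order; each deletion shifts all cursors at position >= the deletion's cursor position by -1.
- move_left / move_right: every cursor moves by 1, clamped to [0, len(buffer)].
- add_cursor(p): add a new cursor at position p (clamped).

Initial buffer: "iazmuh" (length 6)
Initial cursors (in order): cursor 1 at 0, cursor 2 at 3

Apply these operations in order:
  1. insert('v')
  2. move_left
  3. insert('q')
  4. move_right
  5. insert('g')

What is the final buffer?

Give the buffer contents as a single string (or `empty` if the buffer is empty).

Answer: qvgiazqvgmuh

Derivation:
After op 1 (insert('v')): buffer="viazvmuh" (len 8), cursors c1@1 c2@5, authorship 1...2...
After op 2 (move_left): buffer="viazvmuh" (len 8), cursors c1@0 c2@4, authorship 1...2...
After op 3 (insert('q')): buffer="qviazqvmuh" (len 10), cursors c1@1 c2@6, authorship 11...22...
After op 4 (move_right): buffer="qviazqvmuh" (len 10), cursors c1@2 c2@7, authorship 11...22...
After op 5 (insert('g')): buffer="qvgiazqvgmuh" (len 12), cursors c1@3 c2@9, authorship 111...222...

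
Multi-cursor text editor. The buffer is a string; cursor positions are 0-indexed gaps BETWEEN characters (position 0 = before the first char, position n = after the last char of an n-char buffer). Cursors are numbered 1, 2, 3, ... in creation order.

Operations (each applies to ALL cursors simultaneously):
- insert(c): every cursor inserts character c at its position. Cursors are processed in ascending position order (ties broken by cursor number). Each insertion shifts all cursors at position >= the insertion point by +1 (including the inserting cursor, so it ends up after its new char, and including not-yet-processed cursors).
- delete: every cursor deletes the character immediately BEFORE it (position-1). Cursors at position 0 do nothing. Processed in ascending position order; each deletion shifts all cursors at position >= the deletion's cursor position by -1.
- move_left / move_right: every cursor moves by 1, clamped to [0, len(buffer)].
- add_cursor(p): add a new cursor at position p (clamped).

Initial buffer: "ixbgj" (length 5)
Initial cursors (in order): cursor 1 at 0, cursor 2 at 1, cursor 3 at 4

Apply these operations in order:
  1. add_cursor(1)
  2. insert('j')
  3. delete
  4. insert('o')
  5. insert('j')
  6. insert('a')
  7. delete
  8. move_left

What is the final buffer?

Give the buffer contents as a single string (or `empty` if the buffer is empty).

After op 1 (add_cursor(1)): buffer="ixbgj" (len 5), cursors c1@0 c2@1 c4@1 c3@4, authorship .....
After op 2 (insert('j')): buffer="jijjxbgjj" (len 9), cursors c1@1 c2@4 c4@4 c3@8, authorship 1.24...3.
After op 3 (delete): buffer="ixbgj" (len 5), cursors c1@0 c2@1 c4@1 c3@4, authorship .....
After op 4 (insert('o')): buffer="oiooxbgoj" (len 9), cursors c1@1 c2@4 c4@4 c3@8, authorship 1.24...3.
After op 5 (insert('j')): buffer="ojioojjxbgojj" (len 13), cursors c1@2 c2@7 c4@7 c3@12, authorship 11.2424...33.
After op 6 (insert('a')): buffer="ojaioojjaaxbgojaj" (len 17), cursors c1@3 c2@10 c4@10 c3@16, authorship 111.242424...333.
After op 7 (delete): buffer="ojioojjxbgojj" (len 13), cursors c1@2 c2@7 c4@7 c3@12, authorship 11.2424...33.
After op 8 (move_left): buffer="ojioojjxbgojj" (len 13), cursors c1@1 c2@6 c4@6 c3@11, authorship 11.2424...33.

Answer: ojioojjxbgojj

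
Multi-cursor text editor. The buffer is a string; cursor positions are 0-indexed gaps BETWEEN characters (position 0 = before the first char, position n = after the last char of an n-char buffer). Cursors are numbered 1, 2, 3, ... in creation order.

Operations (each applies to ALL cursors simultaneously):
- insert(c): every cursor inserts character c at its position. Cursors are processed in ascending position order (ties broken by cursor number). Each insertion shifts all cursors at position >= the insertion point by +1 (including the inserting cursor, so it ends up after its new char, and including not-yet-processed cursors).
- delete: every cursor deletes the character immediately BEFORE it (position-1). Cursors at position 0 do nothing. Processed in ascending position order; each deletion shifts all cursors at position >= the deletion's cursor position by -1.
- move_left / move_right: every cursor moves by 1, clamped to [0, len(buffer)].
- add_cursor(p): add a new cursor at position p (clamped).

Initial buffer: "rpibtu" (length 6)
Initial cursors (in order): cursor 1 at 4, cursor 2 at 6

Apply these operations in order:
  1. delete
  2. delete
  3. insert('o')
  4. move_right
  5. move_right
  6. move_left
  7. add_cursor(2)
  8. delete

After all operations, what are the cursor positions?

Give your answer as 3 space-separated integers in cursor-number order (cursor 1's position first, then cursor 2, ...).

After op 1 (delete): buffer="rpit" (len 4), cursors c1@3 c2@4, authorship ....
After op 2 (delete): buffer="rp" (len 2), cursors c1@2 c2@2, authorship ..
After op 3 (insert('o')): buffer="rpoo" (len 4), cursors c1@4 c2@4, authorship ..12
After op 4 (move_right): buffer="rpoo" (len 4), cursors c1@4 c2@4, authorship ..12
After op 5 (move_right): buffer="rpoo" (len 4), cursors c1@4 c2@4, authorship ..12
After op 6 (move_left): buffer="rpoo" (len 4), cursors c1@3 c2@3, authorship ..12
After op 7 (add_cursor(2)): buffer="rpoo" (len 4), cursors c3@2 c1@3 c2@3, authorship ..12
After op 8 (delete): buffer="o" (len 1), cursors c1@0 c2@0 c3@0, authorship 2

Answer: 0 0 0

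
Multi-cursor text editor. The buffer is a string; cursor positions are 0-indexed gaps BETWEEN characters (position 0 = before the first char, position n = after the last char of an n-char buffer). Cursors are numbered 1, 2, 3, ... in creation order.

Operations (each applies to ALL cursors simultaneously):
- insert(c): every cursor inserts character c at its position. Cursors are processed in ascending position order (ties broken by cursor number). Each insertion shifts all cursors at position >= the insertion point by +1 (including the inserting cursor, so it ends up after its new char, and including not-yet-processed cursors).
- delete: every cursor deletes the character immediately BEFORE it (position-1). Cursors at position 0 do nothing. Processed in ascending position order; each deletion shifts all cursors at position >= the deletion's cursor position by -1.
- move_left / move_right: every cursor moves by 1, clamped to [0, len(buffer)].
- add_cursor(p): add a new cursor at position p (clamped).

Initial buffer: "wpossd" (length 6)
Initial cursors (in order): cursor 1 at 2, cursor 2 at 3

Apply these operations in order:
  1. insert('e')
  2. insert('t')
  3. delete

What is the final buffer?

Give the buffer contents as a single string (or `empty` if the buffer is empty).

After op 1 (insert('e')): buffer="wpeoessd" (len 8), cursors c1@3 c2@5, authorship ..1.2...
After op 2 (insert('t')): buffer="wpetoetssd" (len 10), cursors c1@4 c2@7, authorship ..11.22...
After op 3 (delete): buffer="wpeoessd" (len 8), cursors c1@3 c2@5, authorship ..1.2...

Answer: wpeoessd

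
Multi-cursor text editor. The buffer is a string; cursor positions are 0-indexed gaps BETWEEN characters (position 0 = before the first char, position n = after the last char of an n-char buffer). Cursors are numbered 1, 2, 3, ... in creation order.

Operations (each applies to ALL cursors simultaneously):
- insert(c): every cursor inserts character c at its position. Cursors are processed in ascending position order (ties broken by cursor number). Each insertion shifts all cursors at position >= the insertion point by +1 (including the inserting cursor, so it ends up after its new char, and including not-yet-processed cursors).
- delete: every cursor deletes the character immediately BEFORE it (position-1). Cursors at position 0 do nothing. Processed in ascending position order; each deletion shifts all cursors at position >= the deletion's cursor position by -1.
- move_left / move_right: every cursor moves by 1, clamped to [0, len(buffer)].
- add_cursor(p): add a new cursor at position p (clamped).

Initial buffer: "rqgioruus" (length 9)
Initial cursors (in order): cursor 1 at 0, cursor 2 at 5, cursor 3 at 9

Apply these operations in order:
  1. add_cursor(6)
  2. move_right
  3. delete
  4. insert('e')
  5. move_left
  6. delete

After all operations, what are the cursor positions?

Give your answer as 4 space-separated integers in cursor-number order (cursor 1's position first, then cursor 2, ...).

After op 1 (add_cursor(6)): buffer="rqgioruus" (len 9), cursors c1@0 c2@5 c4@6 c3@9, authorship .........
After op 2 (move_right): buffer="rqgioruus" (len 9), cursors c1@1 c2@6 c4@7 c3@9, authorship .........
After op 3 (delete): buffer="qgiou" (len 5), cursors c1@0 c2@4 c4@4 c3@5, authorship .....
After op 4 (insert('e')): buffer="eqgioeeue" (len 9), cursors c1@1 c2@7 c4@7 c3@9, authorship 1....24.3
After op 5 (move_left): buffer="eqgioeeue" (len 9), cursors c1@0 c2@6 c4@6 c3@8, authorship 1....24.3
After op 6 (delete): buffer="eqgiee" (len 6), cursors c1@0 c2@4 c4@4 c3@5, authorship 1...43

Answer: 0 4 5 4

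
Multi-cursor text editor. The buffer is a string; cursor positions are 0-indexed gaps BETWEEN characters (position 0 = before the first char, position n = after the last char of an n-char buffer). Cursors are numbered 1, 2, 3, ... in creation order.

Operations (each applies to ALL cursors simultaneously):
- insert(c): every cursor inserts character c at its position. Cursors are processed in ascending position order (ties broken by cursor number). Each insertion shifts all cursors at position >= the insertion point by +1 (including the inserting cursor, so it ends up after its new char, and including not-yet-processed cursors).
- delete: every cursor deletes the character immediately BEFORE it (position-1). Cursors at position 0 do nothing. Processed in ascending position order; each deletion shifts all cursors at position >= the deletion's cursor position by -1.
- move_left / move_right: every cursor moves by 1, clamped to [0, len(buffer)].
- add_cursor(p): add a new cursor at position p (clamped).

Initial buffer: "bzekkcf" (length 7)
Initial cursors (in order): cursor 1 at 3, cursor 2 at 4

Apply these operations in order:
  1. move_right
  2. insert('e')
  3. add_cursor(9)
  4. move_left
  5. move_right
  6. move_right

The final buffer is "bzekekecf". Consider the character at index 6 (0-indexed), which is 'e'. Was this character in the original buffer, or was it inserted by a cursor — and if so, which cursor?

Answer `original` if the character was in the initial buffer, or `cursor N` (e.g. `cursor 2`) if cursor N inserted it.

Answer: cursor 2

Derivation:
After op 1 (move_right): buffer="bzekkcf" (len 7), cursors c1@4 c2@5, authorship .......
After op 2 (insert('e')): buffer="bzekekecf" (len 9), cursors c1@5 c2@7, authorship ....1.2..
After op 3 (add_cursor(9)): buffer="bzekekecf" (len 9), cursors c1@5 c2@7 c3@9, authorship ....1.2..
After op 4 (move_left): buffer="bzekekecf" (len 9), cursors c1@4 c2@6 c3@8, authorship ....1.2..
After op 5 (move_right): buffer="bzekekecf" (len 9), cursors c1@5 c2@7 c3@9, authorship ....1.2..
After op 6 (move_right): buffer="bzekekecf" (len 9), cursors c1@6 c2@8 c3@9, authorship ....1.2..
Authorship (.=original, N=cursor N): . . . . 1 . 2 . .
Index 6: author = 2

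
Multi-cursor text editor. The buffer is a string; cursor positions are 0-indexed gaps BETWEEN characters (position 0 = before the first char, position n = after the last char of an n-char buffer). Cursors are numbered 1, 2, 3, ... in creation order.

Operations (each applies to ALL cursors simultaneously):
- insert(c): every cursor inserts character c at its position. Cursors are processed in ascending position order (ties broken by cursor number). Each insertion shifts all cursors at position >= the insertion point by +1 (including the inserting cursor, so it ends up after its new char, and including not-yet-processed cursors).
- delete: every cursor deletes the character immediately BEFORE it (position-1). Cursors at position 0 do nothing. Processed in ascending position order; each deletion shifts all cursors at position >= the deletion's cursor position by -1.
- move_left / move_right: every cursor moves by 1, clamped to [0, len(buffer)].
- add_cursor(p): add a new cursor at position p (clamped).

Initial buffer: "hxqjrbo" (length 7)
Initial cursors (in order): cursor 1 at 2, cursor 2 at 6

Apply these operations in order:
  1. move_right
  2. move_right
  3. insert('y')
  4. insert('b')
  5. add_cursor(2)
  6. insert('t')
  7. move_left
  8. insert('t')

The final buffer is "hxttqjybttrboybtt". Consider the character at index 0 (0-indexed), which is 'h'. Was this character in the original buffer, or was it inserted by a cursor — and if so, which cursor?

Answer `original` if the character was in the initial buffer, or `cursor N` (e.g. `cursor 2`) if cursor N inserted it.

After op 1 (move_right): buffer="hxqjrbo" (len 7), cursors c1@3 c2@7, authorship .......
After op 2 (move_right): buffer="hxqjrbo" (len 7), cursors c1@4 c2@7, authorship .......
After op 3 (insert('y')): buffer="hxqjyrboy" (len 9), cursors c1@5 c2@9, authorship ....1...2
After op 4 (insert('b')): buffer="hxqjybrboyb" (len 11), cursors c1@6 c2@11, authorship ....11...22
After op 5 (add_cursor(2)): buffer="hxqjybrboyb" (len 11), cursors c3@2 c1@6 c2@11, authorship ....11...22
After op 6 (insert('t')): buffer="hxtqjybtrboybt" (len 14), cursors c3@3 c1@8 c2@14, authorship ..3..111...222
After op 7 (move_left): buffer="hxtqjybtrboybt" (len 14), cursors c3@2 c1@7 c2@13, authorship ..3..111...222
After op 8 (insert('t')): buffer="hxttqjybttrboybtt" (len 17), cursors c3@3 c1@9 c2@16, authorship ..33..1111...2222
Authorship (.=original, N=cursor N): . . 3 3 . . 1 1 1 1 . . . 2 2 2 2
Index 0: author = original

Answer: original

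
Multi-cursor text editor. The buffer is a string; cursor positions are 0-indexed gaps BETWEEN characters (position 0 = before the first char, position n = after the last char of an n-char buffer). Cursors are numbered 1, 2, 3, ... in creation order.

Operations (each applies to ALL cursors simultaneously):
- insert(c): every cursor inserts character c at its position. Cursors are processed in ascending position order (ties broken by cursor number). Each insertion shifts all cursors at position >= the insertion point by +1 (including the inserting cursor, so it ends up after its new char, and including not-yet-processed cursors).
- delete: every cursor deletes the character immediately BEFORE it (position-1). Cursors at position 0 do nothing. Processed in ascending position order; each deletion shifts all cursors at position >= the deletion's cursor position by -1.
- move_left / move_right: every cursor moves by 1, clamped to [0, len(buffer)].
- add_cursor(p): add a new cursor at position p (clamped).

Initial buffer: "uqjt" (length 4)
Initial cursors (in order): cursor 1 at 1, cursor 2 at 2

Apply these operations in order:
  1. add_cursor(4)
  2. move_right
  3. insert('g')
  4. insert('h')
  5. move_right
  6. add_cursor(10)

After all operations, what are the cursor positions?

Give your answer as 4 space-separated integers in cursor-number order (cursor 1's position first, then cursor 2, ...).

Answer: 5 8 10 10

Derivation:
After op 1 (add_cursor(4)): buffer="uqjt" (len 4), cursors c1@1 c2@2 c3@4, authorship ....
After op 2 (move_right): buffer="uqjt" (len 4), cursors c1@2 c2@3 c3@4, authorship ....
After op 3 (insert('g')): buffer="uqgjgtg" (len 7), cursors c1@3 c2@5 c3@7, authorship ..1.2.3
After op 4 (insert('h')): buffer="uqghjghtgh" (len 10), cursors c1@4 c2@7 c3@10, authorship ..11.22.33
After op 5 (move_right): buffer="uqghjghtgh" (len 10), cursors c1@5 c2@8 c3@10, authorship ..11.22.33
After op 6 (add_cursor(10)): buffer="uqghjghtgh" (len 10), cursors c1@5 c2@8 c3@10 c4@10, authorship ..11.22.33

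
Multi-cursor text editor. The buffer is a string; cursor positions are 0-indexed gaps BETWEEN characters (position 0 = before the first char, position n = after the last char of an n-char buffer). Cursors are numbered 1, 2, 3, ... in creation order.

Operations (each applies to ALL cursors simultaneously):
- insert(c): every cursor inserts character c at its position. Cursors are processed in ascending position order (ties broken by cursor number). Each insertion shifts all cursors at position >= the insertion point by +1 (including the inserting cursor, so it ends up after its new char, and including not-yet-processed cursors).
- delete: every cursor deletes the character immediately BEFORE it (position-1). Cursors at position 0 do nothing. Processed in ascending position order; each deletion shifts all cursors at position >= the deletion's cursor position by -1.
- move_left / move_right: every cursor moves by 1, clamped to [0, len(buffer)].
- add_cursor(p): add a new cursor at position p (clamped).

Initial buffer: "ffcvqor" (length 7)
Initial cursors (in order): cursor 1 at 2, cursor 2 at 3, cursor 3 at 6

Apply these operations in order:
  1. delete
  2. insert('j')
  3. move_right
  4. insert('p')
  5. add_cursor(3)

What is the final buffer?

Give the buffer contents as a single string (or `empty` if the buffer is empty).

After op 1 (delete): buffer="fvqr" (len 4), cursors c1@1 c2@1 c3@3, authorship ....
After op 2 (insert('j')): buffer="fjjvqjr" (len 7), cursors c1@3 c2@3 c3@6, authorship .12..3.
After op 3 (move_right): buffer="fjjvqjr" (len 7), cursors c1@4 c2@4 c3@7, authorship .12..3.
After op 4 (insert('p')): buffer="fjjvppqjrp" (len 10), cursors c1@6 c2@6 c3@10, authorship .12.12.3.3
After op 5 (add_cursor(3)): buffer="fjjvppqjrp" (len 10), cursors c4@3 c1@6 c2@6 c3@10, authorship .12.12.3.3

Answer: fjjvppqjrp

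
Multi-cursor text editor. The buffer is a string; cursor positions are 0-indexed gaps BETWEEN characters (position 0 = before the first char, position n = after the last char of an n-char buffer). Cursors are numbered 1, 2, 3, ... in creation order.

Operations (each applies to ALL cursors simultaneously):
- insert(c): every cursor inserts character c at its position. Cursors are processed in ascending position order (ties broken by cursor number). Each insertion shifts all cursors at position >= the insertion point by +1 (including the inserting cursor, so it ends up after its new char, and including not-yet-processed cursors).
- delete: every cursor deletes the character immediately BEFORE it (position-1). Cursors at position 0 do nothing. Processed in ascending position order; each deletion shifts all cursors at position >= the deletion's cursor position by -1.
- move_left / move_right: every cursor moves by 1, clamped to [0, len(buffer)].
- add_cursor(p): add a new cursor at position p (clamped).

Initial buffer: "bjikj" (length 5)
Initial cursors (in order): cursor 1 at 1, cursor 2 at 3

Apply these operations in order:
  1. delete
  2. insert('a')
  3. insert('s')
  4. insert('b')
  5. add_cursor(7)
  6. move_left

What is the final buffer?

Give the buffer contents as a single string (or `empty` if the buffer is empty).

After op 1 (delete): buffer="jkj" (len 3), cursors c1@0 c2@1, authorship ...
After op 2 (insert('a')): buffer="ajakj" (len 5), cursors c1@1 c2@3, authorship 1.2..
After op 3 (insert('s')): buffer="asjaskj" (len 7), cursors c1@2 c2@5, authorship 11.22..
After op 4 (insert('b')): buffer="asbjasbkj" (len 9), cursors c1@3 c2@7, authorship 111.222..
After op 5 (add_cursor(7)): buffer="asbjasbkj" (len 9), cursors c1@3 c2@7 c3@7, authorship 111.222..
After op 6 (move_left): buffer="asbjasbkj" (len 9), cursors c1@2 c2@6 c3@6, authorship 111.222..

Answer: asbjasbkj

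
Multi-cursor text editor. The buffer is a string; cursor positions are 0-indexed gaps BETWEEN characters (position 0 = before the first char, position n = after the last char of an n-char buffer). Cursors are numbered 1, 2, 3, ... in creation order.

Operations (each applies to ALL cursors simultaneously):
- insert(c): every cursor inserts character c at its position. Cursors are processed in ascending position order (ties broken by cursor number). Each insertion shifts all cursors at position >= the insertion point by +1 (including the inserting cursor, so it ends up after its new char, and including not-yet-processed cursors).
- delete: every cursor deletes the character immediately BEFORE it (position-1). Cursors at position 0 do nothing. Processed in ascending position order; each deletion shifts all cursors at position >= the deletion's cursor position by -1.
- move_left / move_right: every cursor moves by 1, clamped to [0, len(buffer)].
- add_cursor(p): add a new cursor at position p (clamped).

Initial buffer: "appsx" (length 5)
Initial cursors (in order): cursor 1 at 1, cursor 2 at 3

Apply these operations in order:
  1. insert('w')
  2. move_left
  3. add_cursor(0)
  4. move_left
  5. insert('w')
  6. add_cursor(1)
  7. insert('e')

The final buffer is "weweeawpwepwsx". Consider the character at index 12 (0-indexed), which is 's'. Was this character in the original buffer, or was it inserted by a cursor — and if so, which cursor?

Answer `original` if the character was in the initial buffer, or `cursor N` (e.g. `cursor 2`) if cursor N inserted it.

After op 1 (insert('w')): buffer="awppwsx" (len 7), cursors c1@2 c2@5, authorship .1..2..
After op 2 (move_left): buffer="awppwsx" (len 7), cursors c1@1 c2@4, authorship .1..2..
After op 3 (add_cursor(0)): buffer="awppwsx" (len 7), cursors c3@0 c1@1 c2@4, authorship .1..2..
After op 4 (move_left): buffer="awppwsx" (len 7), cursors c1@0 c3@0 c2@3, authorship .1..2..
After op 5 (insert('w')): buffer="wwawpwpwsx" (len 10), cursors c1@2 c3@2 c2@6, authorship 13.1.2.2..
After op 6 (add_cursor(1)): buffer="wwawpwpwsx" (len 10), cursors c4@1 c1@2 c3@2 c2@6, authorship 13.1.2.2..
After op 7 (insert('e')): buffer="weweeawpwepwsx" (len 14), cursors c4@2 c1@5 c3@5 c2@10, authorship 14313.1.22.2..
Authorship (.=original, N=cursor N): 1 4 3 1 3 . 1 . 2 2 . 2 . .
Index 12: author = original

Answer: original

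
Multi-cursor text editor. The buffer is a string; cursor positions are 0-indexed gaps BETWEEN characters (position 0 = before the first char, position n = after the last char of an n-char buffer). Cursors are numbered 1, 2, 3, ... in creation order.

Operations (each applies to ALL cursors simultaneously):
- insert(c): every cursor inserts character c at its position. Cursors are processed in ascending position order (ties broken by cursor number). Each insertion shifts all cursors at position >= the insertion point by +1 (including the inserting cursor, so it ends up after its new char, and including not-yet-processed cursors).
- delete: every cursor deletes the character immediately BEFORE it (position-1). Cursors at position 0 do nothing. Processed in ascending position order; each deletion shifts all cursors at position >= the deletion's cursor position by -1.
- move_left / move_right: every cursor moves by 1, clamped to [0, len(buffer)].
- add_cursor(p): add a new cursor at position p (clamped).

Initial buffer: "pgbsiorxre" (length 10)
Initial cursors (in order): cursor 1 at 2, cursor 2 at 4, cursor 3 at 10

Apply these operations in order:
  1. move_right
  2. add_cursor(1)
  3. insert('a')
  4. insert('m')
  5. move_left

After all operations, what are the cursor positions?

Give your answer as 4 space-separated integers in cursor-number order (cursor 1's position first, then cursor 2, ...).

Answer: 6 10 17 2

Derivation:
After op 1 (move_right): buffer="pgbsiorxre" (len 10), cursors c1@3 c2@5 c3@10, authorship ..........
After op 2 (add_cursor(1)): buffer="pgbsiorxre" (len 10), cursors c4@1 c1@3 c2@5 c3@10, authorship ..........
After op 3 (insert('a')): buffer="pagbasiaorxrea" (len 14), cursors c4@2 c1@5 c2@8 c3@14, authorship .4..1..2.....3
After op 4 (insert('m')): buffer="pamgbamsiamorxream" (len 18), cursors c4@3 c1@7 c2@11 c3@18, authorship .44..11..22.....33
After op 5 (move_left): buffer="pamgbamsiamorxream" (len 18), cursors c4@2 c1@6 c2@10 c3@17, authorship .44..11..22.....33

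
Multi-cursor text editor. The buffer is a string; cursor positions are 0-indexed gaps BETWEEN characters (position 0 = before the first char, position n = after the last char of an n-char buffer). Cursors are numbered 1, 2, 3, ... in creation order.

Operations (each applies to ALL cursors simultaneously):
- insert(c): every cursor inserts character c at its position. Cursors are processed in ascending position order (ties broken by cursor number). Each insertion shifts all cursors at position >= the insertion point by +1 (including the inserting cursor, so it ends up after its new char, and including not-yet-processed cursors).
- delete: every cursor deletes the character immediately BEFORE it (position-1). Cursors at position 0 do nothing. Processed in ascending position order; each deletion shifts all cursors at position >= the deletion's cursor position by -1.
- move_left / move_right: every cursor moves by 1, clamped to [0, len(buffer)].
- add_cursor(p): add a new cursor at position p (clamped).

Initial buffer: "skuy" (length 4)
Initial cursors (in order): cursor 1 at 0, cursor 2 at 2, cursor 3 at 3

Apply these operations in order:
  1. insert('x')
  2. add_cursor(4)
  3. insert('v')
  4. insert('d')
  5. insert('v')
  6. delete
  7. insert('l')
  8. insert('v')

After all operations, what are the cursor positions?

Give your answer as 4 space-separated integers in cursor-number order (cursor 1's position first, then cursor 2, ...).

Answer: 5 16 22 16

Derivation:
After op 1 (insert('x')): buffer="xskxuxy" (len 7), cursors c1@1 c2@4 c3@6, authorship 1..2.3.
After op 2 (add_cursor(4)): buffer="xskxuxy" (len 7), cursors c1@1 c2@4 c4@4 c3@6, authorship 1..2.3.
After op 3 (insert('v')): buffer="xvskxvvuxvy" (len 11), cursors c1@2 c2@7 c4@7 c3@10, authorship 11..224.33.
After op 4 (insert('d')): buffer="xvdskxvvdduxvdy" (len 15), cursors c1@3 c2@10 c4@10 c3@14, authorship 111..22424.333.
After op 5 (insert('v')): buffer="xvdvskxvvddvvuxvdvy" (len 19), cursors c1@4 c2@13 c4@13 c3@18, authorship 1111..2242424.3333.
After op 6 (delete): buffer="xvdskxvvdduxvdy" (len 15), cursors c1@3 c2@10 c4@10 c3@14, authorship 111..22424.333.
After op 7 (insert('l')): buffer="xvdlskxvvddlluxvdly" (len 19), cursors c1@4 c2@13 c4@13 c3@18, authorship 1111..2242424.3333.
After op 8 (insert('v')): buffer="xvdlvskxvvddllvvuxvdlvy" (len 23), cursors c1@5 c2@16 c4@16 c3@22, authorship 11111..224242424.33333.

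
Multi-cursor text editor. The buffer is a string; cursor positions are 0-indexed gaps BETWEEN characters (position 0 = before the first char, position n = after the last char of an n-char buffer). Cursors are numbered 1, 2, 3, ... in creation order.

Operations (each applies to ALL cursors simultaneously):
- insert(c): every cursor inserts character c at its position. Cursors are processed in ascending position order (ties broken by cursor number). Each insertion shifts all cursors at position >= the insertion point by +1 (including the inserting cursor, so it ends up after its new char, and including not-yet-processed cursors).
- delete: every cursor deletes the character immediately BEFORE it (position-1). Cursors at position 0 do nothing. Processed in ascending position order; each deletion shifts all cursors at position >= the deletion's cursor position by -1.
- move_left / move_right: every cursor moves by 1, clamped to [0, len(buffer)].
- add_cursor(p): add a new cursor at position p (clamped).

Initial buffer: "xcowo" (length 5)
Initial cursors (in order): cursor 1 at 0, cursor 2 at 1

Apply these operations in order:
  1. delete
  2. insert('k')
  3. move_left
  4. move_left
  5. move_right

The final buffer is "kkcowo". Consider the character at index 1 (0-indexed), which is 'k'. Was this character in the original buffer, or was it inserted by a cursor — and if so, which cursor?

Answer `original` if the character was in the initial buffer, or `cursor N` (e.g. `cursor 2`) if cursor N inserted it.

Answer: cursor 2

Derivation:
After op 1 (delete): buffer="cowo" (len 4), cursors c1@0 c2@0, authorship ....
After op 2 (insert('k')): buffer="kkcowo" (len 6), cursors c1@2 c2@2, authorship 12....
After op 3 (move_left): buffer="kkcowo" (len 6), cursors c1@1 c2@1, authorship 12....
After op 4 (move_left): buffer="kkcowo" (len 6), cursors c1@0 c2@0, authorship 12....
After op 5 (move_right): buffer="kkcowo" (len 6), cursors c1@1 c2@1, authorship 12....
Authorship (.=original, N=cursor N): 1 2 . . . .
Index 1: author = 2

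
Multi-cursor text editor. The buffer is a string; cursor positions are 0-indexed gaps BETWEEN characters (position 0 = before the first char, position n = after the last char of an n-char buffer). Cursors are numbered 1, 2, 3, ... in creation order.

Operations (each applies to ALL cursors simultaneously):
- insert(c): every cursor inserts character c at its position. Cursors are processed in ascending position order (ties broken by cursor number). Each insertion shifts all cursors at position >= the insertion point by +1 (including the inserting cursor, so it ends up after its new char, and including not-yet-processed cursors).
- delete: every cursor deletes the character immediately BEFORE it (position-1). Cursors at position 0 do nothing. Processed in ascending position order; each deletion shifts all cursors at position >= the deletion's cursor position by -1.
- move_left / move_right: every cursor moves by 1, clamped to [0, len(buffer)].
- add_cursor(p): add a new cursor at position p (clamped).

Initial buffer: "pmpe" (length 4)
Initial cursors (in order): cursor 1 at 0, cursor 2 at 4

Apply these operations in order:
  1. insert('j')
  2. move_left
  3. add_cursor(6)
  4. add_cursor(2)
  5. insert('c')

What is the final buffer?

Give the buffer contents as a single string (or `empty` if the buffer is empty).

Answer: cjpcmpecjc

Derivation:
After op 1 (insert('j')): buffer="jpmpej" (len 6), cursors c1@1 c2@6, authorship 1....2
After op 2 (move_left): buffer="jpmpej" (len 6), cursors c1@0 c2@5, authorship 1....2
After op 3 (add_cursor(6)): buffer="jpmpej" (len 6), cursors c1@0 c2@5 c3@6, authorship 1....2
After op 4 (add_cursor(2)): buffer="jpmpej" (len 6), cursors c1@0 c4@2 c2@5 c3@6, authorship 1....2
After op 5 (insert('c')): buffer="cjpcmpecjc" (len 10), cursors c1@1 c4@4 c2@8 c3@10, authorship 11.4...223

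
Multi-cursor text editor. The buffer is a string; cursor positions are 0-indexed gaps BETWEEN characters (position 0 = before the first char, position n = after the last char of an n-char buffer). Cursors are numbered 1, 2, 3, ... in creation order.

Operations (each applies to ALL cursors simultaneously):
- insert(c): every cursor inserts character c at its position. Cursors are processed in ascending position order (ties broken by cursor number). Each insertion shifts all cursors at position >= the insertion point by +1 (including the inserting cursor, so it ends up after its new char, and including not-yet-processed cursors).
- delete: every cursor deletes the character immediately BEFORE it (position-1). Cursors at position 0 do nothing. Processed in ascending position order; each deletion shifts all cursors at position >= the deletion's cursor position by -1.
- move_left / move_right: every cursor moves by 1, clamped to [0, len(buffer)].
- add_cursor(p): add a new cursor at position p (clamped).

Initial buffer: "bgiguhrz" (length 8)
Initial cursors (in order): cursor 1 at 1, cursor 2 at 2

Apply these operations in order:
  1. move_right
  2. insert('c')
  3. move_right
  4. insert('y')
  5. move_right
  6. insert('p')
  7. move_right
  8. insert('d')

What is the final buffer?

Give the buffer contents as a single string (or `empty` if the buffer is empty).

After op 1 (move_right): buffer="bgiguhrz" (len 8), cursors c1@2 c2@3, authorship ........
After op 2 (insert('c')): buffer="bgcicguhrz" (len 10), cursors c1@3 c2@5, authorship ..1.2.....
After op 3 (move_right): buffer="bgcicguhrz" (len 10), cursors c1@4 c2@6, authorship ..1.2.....
After op 4 (insert('y')): buffer="bgciycgyuhrz" (len 12), cursors c1@5 c2@8, authorship ..1.12.2....
After op 5 (move_right): buffer="bgciycgyuhrz" (len 12), cursors c1@6 c2@9, authorship ..1.12.2....
After op 6 (insert('p')): buffer="bgciycpgyuphrz" (len 14), cursors c1@7 c2@11, authorship ..1.121.2.2...
After op 7 (move_right): buffer="bgciycpgyuphrz" (len 14), cursors c1@8 c2@12, authorship ..1.121.2.2...
After op 8 (insert('d')): buffer="bgciycpgdyuphdrz" (len 16), cursors c1@9 c2@14, authorship ..1.121.12.2.2..

Answer: bgciycpgdyuphdrz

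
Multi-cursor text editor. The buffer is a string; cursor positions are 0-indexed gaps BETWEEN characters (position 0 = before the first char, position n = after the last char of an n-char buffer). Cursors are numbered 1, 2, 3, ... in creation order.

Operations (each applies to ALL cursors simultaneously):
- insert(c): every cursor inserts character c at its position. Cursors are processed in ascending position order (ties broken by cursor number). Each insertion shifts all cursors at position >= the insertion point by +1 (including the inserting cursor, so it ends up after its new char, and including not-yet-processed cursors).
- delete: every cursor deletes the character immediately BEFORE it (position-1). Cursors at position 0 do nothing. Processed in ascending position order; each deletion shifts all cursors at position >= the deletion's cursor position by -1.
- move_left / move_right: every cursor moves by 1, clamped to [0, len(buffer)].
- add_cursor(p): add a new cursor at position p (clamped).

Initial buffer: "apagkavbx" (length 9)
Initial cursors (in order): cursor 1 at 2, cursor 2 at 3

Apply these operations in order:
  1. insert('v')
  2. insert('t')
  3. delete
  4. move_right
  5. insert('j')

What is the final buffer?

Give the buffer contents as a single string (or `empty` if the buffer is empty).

After op 1 (insert('v')): buffer="apvavgkavbx" (len 11), cursors c1@3 c2@5, authorship ..1.2......
After op 2 (insert('t')): buffer="apvtavtgkavbx" (len 13), cursors c1@4 c2@7, authorship ..11.22......
After op 3 (delete): buffer="apvavgkavbx" (len 11), cursors c1@3 c2@5, authorship ..1.2......
After op 4 (move_right): buffer="apvavgkavbx" (len 11), cursors c1@4 c2@6, authorship ..1.2......
After op 5 (insert('j')): buffer="apvajvgjkavbx" (len 13), cursors c1@5 c2@8, authorship ..1.12.2.....

Answer: apvajvgjkavbx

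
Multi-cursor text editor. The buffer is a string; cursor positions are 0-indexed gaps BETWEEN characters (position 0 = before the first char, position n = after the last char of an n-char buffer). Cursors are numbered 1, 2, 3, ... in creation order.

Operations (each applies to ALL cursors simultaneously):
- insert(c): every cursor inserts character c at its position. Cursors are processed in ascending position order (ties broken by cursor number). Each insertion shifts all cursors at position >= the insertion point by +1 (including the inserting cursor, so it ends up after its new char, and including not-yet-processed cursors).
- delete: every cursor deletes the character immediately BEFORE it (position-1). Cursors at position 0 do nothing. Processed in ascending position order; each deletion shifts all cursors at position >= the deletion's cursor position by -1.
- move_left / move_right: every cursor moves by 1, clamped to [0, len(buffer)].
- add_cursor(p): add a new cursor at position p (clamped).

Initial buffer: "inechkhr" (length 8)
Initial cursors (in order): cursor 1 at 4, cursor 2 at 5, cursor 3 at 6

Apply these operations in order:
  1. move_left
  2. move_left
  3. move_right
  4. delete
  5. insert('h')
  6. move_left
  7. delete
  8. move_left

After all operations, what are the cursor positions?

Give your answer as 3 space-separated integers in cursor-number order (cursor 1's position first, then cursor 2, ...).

After op 1 (move_left): buffer="inechkhr" (len 8), cursors c1@3 c2@4 c3@5, authorship ........
After op 2 (move_left): buffer="inechkhr" (len 8), cursors c1@2 c2@3 c3@4, authorship ........
After op 3 (move_right): buffer="inechkhr" (len 8), cursors c1@3 c2@4 c3@5, authorship ........
After op 4 (delete): buffer="inkhr" (len 5), cursors c1@2 c2@2 c3@2, authorship .....
After op 5 (insert('h')): buffer="inhhhkhr" (len 8), cursors c1@5 c2@5 c3@5, authorship ..123...
After op 6 (move_left): buffer="inhhhkhr" (len 8), cursors c1@4 c2@4 c3@4, authorship ..123...
After op 7 (delete): buffer="ihkhr" (len 5), cursors c1@1 c2@1 c3@1, authorship .3...
After op 8 (move_left): buffer="ihkhr" (len 5), cursors c1@0 c2@0 c3@0, authorship .3...

Answer: 0 0 0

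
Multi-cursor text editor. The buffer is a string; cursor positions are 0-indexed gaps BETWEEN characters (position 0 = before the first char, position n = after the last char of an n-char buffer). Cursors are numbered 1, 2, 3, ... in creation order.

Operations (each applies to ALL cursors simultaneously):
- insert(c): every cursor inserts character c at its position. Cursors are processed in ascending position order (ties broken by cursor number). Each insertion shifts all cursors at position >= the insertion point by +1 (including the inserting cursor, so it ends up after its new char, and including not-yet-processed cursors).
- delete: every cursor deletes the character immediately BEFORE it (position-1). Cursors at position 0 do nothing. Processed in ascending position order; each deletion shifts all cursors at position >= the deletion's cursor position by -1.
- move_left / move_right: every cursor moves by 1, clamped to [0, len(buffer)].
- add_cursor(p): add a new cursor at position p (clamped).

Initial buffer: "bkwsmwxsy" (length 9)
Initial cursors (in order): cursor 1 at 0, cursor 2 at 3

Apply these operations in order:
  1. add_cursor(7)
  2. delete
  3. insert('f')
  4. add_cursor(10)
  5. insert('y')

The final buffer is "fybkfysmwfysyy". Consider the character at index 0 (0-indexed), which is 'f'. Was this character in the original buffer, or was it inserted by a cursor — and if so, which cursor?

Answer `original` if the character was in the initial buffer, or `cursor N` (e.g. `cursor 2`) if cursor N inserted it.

Answer: cursor 1

Derivation:
After op 1 (add_cursor(7)): buffer="bkwsmwxsy" (len 9), cursors c1@0 c2@3 c3@7, authorship .........
After op 2 (delete): buffer="bksmwsy" (len 7), cursors c1@0 c2@2 c3@5, authorship .......
After op 3 (insert('f')): buffer="fbkfsmwfsy" (len 10), cursors c1@1 c2@4 c3@8, authorship 1..2...3..
After op 4 (add_cursor(10)): buffer="fbkfsmwfsy" (len 10), cursors c1@1 c2@4 c3@8 c4@10, authorship 1..2...3..
After op 5 (insert('y')): buffer="fybkfysmwfysyy" (len 14), cursors c1@2 c2@6 c3@11 c4@14, authorship 11..22...33..4
Authorship (.=original, N=cursor N): 1 1 . . 2 2 . . . 3 3 . . 4
Index 0: author = 1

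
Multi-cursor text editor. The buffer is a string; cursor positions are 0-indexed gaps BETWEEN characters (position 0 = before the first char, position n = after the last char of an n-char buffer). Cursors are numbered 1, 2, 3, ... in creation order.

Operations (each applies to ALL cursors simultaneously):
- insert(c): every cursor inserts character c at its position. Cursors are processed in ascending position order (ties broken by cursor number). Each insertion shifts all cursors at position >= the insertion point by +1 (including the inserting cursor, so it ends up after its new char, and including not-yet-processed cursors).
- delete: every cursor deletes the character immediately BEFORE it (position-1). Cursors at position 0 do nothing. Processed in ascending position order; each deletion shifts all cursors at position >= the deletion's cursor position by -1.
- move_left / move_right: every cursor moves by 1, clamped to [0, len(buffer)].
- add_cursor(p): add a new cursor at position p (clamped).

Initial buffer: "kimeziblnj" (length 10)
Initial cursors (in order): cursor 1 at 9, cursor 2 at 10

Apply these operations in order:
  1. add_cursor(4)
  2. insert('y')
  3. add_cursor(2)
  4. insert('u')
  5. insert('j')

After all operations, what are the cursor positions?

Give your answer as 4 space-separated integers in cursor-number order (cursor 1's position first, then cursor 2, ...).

After op 1 (add_cursor(4)): buffer="kimeziblnj" (len 10), cursors c3@4 c1@9 c2@10, authorship ..........
After op 2 (insert('y')): buffer="kimeyziblnyjy" (len 13), cursors c3@5 c1@11 c2@13, authorship ....3.....1.2
After op 3 (add_cursor(2)): buffer="kimeyziblnyjy" (len 13), cursors c4@2 c3@5 c1@11 c2@13, authorship ....3.....1.2
After op 4 (insert('u')): buffer="kiumeyuziblnyujyu" (len 17), cursors c4@3 c3@7 c1@14 c2@17, authorship ..4..33.....11.22
After op 5 (insert('j')): buffer="kiujmeyujziblnyujjyuj" (len 21), cursors c4@4 c3@9 c1@17 c2@21, authorship ..44..333.....111.222

Answer: 17 21 9 4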